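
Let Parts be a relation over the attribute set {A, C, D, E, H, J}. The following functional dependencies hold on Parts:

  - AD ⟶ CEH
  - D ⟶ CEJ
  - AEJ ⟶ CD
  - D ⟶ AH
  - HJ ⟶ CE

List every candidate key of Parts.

{D}⁺: D→CEJ adds C, E, J; D→AH adds A, H → {A, C, D, E, H, J}.
{A, E, J}⁺: AEJ→CD adds C, D; D→AH adds H → {A, C, D, E, H, J}.
{A, H, J}⁺: HJ→CE adds C, E; AEJ→CD adds D → {A, C, D, E, H, J}.

D; AEJ; AHJ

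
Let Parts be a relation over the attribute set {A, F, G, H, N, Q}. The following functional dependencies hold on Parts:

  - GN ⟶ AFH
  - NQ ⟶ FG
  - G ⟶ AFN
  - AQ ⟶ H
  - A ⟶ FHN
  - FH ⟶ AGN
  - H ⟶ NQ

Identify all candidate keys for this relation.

{A}, {G}, {H}, {N, Q}

{A}⁺: A→FHN adds F, H, N; FH→AGN adds G; H→NQ adds Q → {A, F, G, H, N, Q}.
{G}⁺: G→AFN adds A, F, N; A→FHN adds H; H→NQ adds Q → {A, F, G, H, N, Q}.
{H}⁺: H→NQ adds N, Q; NQ→FG adds F, G; G→AFN adds A → {A, F, G, H, N, Q}.
{N, Q}⁺: NQ→FG adds F, G; G→AFN adds A; AQ→H adds H → {A, F, G, H, N, Q}. Minimal: {Q}⁺ = {Q}; {N}⁺ = {N} — none reach the full schema.
Any other superkey contains one of these as a subset, so there are no further candidate keys.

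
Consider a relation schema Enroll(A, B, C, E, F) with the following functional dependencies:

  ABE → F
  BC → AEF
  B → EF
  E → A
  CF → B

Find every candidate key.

Attribute C never appears on the right-hand side of any dependency, so C must belong to every candidate key.
{C}⁺ = {C}, which is not all of the schema, so we must add further attributes.
{B, C}⁺: BC→AEF adds A, E, F → {A, B, C, E, F}. Minimal: {C}⁺ = {C}; {B}⁺ = {A, B, E, F} — none reach the full schema.
{C, F}⁺: CF→B adds B; BC→AEF adds A, E → {A, B, C, E, F}. Minimal: {F}⁺ = {F}; {C}⁺ = {C} — none reach the full schema.

(B, C), (C, F)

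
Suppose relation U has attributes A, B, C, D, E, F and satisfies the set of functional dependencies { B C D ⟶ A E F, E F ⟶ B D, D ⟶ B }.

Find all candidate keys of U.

{C, D}, {C, E, F}

{C, D}⁺: D→B adds B; BCD→AEF adds A, E, F → {A, B, C, D, E, F}. Minimal: {D}⁺ = {B, D}; {C}⁺ = {C} — none reach the full schema.
{C, E, F}⁺: EF→BD adds B, D; BCD→AEF adds A → {A, B, C, D, E, F}. Minimal: {E, F}⁺ = {B, D, E, F}; {C, F}⁺ = {C, F}; {C, E}⁺ = {C, E} — none reach the full schema.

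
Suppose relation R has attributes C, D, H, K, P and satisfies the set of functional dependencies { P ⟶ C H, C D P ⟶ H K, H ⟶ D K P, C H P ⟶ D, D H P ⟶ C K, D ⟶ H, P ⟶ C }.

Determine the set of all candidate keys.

{D}, {H}, {P}

{D}⁺: D→H adds H; H→DKP adds K, P; DHP→CK adds C → {C, D, H, K, P}.
{H}⁺: H→DKP adds D, K, P; DHP→CK adds C → {C, D, H, K, P}.
{P}⁺: P→CH adds C, H; H→DKP adds D, K → {C, D, H, K, P}.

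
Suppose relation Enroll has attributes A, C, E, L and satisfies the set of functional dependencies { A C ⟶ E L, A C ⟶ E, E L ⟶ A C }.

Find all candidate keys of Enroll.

{A, C}⁺: AC→EL adds E, L → {A, C, E, L}. Minimal: {C}⁺ = {C}; {A}⁺ = {A} — none reach the full schema.
{E, L}⁺: EL→AC adds A, C → {A, C, E, L}. Minimal: {L}⁺ = {L}; {E}⁺ = {E} — none reach the full schema.

AC, EL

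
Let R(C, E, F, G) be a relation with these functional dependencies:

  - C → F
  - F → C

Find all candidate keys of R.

CEG; EFG

{C, E, G}⁺: C→F adds F → {C, E, F, G}.
{E, F, G}⁺: F→C adds C → {C, E, F, G}.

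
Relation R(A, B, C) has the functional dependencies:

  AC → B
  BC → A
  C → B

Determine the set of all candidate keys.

Attribute C never appears on the right-hand side of any dependency, so C must belong to every candidate key.
{C}⁺ = {A, B, C}, which is all of the schema, so {C} is the only candidate key.

{C}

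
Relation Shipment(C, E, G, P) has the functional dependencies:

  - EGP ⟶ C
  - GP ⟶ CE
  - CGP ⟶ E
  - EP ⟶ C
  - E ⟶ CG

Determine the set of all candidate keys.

Attribute P never appears on the right-hand side of any dependency, so P must belong to every candidate key.
{P}⁺ = {P}, which is not all of the schema, so we must add further attributes.
{E, P}⁺: EP→C adds C; E→CG adds G → {C, E, G, P}. Minimal: {P}⁺ = {P}; {E}⁺ = {C, E, G} — none reach the full schema.
{G, P}⁺: GP→CE adds C, E → {C, E, G, P}. Minimal: {P}⁺ = {P}; {G}⁺ = {G} — none reach the full schema.
Any other superkey contains one of these as a subset, so there are no further candidate keys.

{E, P}, {G, P}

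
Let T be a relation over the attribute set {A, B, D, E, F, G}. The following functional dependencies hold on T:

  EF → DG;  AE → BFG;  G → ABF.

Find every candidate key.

Attribute E never appears on the right-hand side of any dependency, so E must belong to every candidate key.
{E}⁺ = {E}, which is not all of the schema, so we must add further attributes.
{A, E}⁺: AE→BFG adds B, F, G; EF→DG adds D → {A, B, D, E, F, G}. Minimal: {E}⁺ = {E}; {A}⁺ = {A} — none reach the full schema.
{E, F}⁺: EF→DG adds D, G; G→ABF adds A, B → {A, B, D, E, F, G}. Minimal: {F}⁺ = {F}; {E}⁺ = {E} — none reach the full schema.
{E, G}⁺: G→ABF adds A, B, F; EF→DG adds D → {A, B, D, E, F, G}. Minimal: {G}⁺ = {A, B, F, G}; {E}⁺ = {E} — none reach the full schema.
Any other superkey contains one of these as a subset, so there are no further candidate keys.

(A, E), (E, F), (E, G)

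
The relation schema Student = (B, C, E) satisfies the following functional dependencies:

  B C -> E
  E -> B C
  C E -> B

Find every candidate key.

{E}⁺: E→BC adds B, C → {B, C, E}.
{B, C}⁺: BC→E adds E → {B, C, E}.
Any other superkey contains one of these as a subset, so there are no further candidate keys.

{E}, {B, C}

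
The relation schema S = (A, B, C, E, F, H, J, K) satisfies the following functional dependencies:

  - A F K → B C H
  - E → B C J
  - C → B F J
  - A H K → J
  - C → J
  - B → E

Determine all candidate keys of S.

ABK, ACK, AEK, AFK

{A, B, K}⁺: B→E adds E; E→BCJ adds C, J; C→BFJ adds F; AFK→BCH adds H → {A, B, C, E, F, H, J, K}. Minimal: {B, K}⁺ = {B, C, E, F, J, K}; {A, K}⁺ = {A, K}; {A, B}⁺ = {A, B, C, E, F, J} — none reach the full schema.
{A, C, K}⁺: C→BFJ adds B, F, J; B→E adds E; AFK→BCH adds H → {A, B, C, E, F, H, J, K}. Minimal: {C, K}⁺ = {B, C, E, F, J, K}; {A, K}⁺ = {A, K}; {A, C}⁺ = {A, B, C, E, F, J} — none reach the full schema.
{A, E, K}⁺: E→BCJ adds B, C, J; C→BFJ adds F; AFK→BCH adds H → {A, B, C, E, F, H, J, K}. Minimal: {E, K}⁺ = {B, C, E, F, J, K}; {A, K}⁺ = {A, K}; {A, E}⁺ = {A, B, C, E, F, J} — none reach the full schema.
{A, F, K}⁺: AFK→BCH adds B, C, H; C→BFJ adds J; B→E adds E → {A, B, C, E, F, H, J, K}. Minimal: {F, K}⁺ = {F, K}; {A, K}⁺ = {A, K}; {A, F}⁺ = {A, F} — none reach the full schema.
Any other superkey contains one of these as a subset, so there are no further candidate keys.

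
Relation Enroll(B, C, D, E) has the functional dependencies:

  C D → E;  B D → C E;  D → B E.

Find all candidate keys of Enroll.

{D}⁺: D→BE adds B, E; BD→CE adds C → {B, C, D, E}.
No other minimal superkey exists.

(D)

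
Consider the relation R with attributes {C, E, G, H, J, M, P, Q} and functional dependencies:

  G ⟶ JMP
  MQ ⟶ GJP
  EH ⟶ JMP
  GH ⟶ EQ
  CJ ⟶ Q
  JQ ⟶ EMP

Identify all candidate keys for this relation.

{C, E, H}, {C, G, H}, {C, H, J}, {C, H, M, Q}

Attributes C, H never appear on any right-hand side, so every candidate key must contain {C, H}.
{C, H}⁺ = {C, H}, which is not all of the schema, so we must add further attributes.
{C, E, H}⁺: EH→JMP adds J, M, P; CJ→Q adds Q; MQ→GJP adds G → {C, E, G, H, J, M, P, Q}.
{C, G, H}⁺: G→JMP adds J, M, P; GH→EQ adds E, Q → {C, E, G, H, J, M, P, Q}.
{C, H, J}⁺: CJ→Q adds Q; JQ→EMP adds E, M, P; MQ→GJP adds G → {C, E, G, H, J, M, P, Q}.
{C, H, M, Q}⁺: MQ→GJP adds G, J, P; GH→EQ adds E → {C, E, G, H, J, M, P, Q}.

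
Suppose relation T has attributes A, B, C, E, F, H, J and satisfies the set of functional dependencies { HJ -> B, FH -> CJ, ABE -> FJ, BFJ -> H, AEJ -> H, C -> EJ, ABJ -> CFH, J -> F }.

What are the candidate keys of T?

{A, C}, {A, B, E}, {A, B, J}, {A, E, J}, {A, F, H}, {A, H, J}

{A, C}⁺: C→EJ adds E, J; J→F adds F; AEJ→H adds H; HJ→B adds B → {A, B, C, E, F, H, J}. Minimal: {C}⁺ = {C, E, F, J}; {A}⁺ = {A} — none reach the full schema.
{A, B, E}⁺: ABE→FJ adds F, J; BFJ→H adds H; ABJ→CFH adds C → {A, B, C, E, F, H, J}. Minimal: {B, E}⁺ = {B, E}; {A, E}⁺ = {A, E}; {A, B}⁺ = {A, B} — none reach the full schema.
{A, B, J}⁺: ABJ→CFH adds C, F, H; C→EJ adds E → {A, B, C, E, F, H, J}. Minimal: {B, J}⁺ = {B, C, E, F, H, J}; {A, J}⁺ = {A, F, J}; {A, B}⁺ = {A, B} — none reach the full schema.
{A, E, J}⁺: AEJ→H adds H; J→F adds F; HJ→B adds B; FH→CJ adds C → {A, B, C, E, F, H, J}. Minimal: {E, J}⁺ = {E, F, J}; {A, J}⁺ = {A, F, J}; {A, E}⁺ = {A, E} — none reach the full schema.
{A, F, H}⁺: FH→CJ adds C, J; C→EJ adds E; HJ→B adds B → {A, B, C, E, F, H, J}. Minimal: {F, H}⁺ = {B, C, E, F, H, J}; {A, H}⁺ = {A, H}; {A, F}⁺ = {A, F} — none reach the full schema.
{A, H, J}⁺: HJ→B adds B; ABJ→CFH adds C, F; C→EJ adds E → {A, B, C, E, F, H, J}. Minimal: {H, J}⁺ = {B, C, E, F, H, J}; {A, J}⁺ = {A, F, J}; {A, H}⁺ = {A, H} — none reach the full schema.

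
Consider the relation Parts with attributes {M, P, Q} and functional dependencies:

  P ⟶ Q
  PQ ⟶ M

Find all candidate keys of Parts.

{P}

{P}⁺: P→Q adds Q; PQ→M adds M → {M, P, Q}.
No other minimal superkey exists.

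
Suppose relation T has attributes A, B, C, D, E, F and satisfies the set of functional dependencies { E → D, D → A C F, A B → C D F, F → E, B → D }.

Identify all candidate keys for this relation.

Attribute B never appears on the right-hand side of any dependency, so B must belong to every candidate key.
{B}⁺ = {A, B, C, D, E, F}, which is all of the schema, so {B} is the only candidate key.

(B)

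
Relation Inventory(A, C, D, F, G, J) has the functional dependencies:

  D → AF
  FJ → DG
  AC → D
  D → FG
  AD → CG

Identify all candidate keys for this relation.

Attribute J never appears on the right-hand side of any dependency, so J must belong to every candidate key.
{J}⁺ = {J}, which is not all of the schema, so we must add further attributes.
{D, J}⁺: D→AF adds A, F; FJ→DG adds G; AD→CG adds C → {A, C, D, F, G, J}.
{F, J}⁺: FJ→DG adds D, G; D→AF adds A; AD→CG adds C → {A, C, D, F, G, J}.
{A, C, J}⁺: AC→D adds D; D→FG adds F, G → {A, C, D, F, G, J}.

(D, J); (F, J); (A, C, J)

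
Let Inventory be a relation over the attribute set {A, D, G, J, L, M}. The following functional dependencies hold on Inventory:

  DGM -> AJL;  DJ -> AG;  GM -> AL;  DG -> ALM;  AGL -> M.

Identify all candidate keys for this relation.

Attribute D never appears on the right-hand side of any dependency, so D must belong to every candidate key.
{D}⁺ = {D}, which is not all of the schema, so we must add further attributes.
{D, G}⁺: DG→ALM adds A, L, M; DGM→AJL adds J → {A, D, G, J, L, M}. Minimal: {G}⁺ = {G}; {D}⁺ = {D} — none reach the full schema.
{D, J}⁺: DJ→AG adds A, G; DG→ALM adds L, M → {A, D, G, J, L, M}. Minimal: {J}⁺ = {J}; {D}⁺ = {D} — none reach the full schema.

DG, DJ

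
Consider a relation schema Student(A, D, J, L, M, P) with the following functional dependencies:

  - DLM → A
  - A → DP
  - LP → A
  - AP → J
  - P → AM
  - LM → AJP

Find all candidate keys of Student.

{A, L}⁺: A→DP adds D, P; AP→J adds J; P→AM adds M → {A, D, J, L, M, P}.
{L, M}⁺: LM→AJP adds A, J, P; A→DP adds D → {A, D, J, L, M, P}.
{L, P}⁺: LP→A adds A; AP→J adds J; P→AM adds M; A→DP adds D → {A, D, J, L, M, P}.
Any other superkey contains one of these as a subset, so there are no further candidate keys.

(A, L); (L, M); (L, P)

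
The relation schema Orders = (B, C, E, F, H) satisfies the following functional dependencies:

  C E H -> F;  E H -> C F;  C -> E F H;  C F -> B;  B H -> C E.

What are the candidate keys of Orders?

{C}, {B, H}, {E, H}

{C}⁺: C→EFH adds E, F, H; CF→B adds B → {B, C, E, F, H}.
{B, H}⁺: BH→CE adds C, E; CEH→F adds F → {B, C, E, F, H}.
{E, H}⁺: EH→CF adds C, F; CF→B adds B → {B, C, E, F, H}.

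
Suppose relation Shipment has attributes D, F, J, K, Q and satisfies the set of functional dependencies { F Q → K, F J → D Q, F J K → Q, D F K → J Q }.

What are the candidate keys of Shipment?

(F, J); (D, F, K); (D, F, Q)

{F, J}⁺: FJ→DQ adds D, Q; FQ→K adds K → {D, F, J, K, Q}. Minimal: {J}⁺ = {J}; {F}⁺ = {F} — none reach the full schema.
{D, F, K}⁺: DFK→JQ adds J, Q → {D, F, J, K, Q}. Minimal: {F, K}⁺ = {F, K}; {D, K}⁺ = {D, K}; {D, F}⁺ = {D, F} — none reach the full schema.
{D, F, Q}⁺: FQ→K adds K; DFK→JQ adds J → {D, F, J, K, Q}. Minimal: {F, Q}⁺ = {F, K, Q}; {D, Q}⁺ = {D, Q}; {D, F}⁺ = {D, F} — none reach the full schema.
Any other superkey contains one of these as a subset, so there are no further candidate keys.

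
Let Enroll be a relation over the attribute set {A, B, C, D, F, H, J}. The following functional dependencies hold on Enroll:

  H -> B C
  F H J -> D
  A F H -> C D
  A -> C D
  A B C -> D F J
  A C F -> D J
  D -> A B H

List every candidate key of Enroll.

{A}⁺: A→CD adds C, D; D→ABH adds B, H; ABC→DFJ adds F, J → {A, B, C, D, F, H, J}.
{D}⁺: D→ABH adds A, B, H; H→BC adds C; ABC→DFJ adds F, J → {A, B, C, D, F, H, J}.
{F, H, J}⁺: H→BC adds B, C; FHJ→D adds D; D→ABH adds A → {A, B, C, D, F, H, J}.
Any other superkey contains one of these as a subset, so there are no further candidate keys.

{A}; {D}; {F, H, J}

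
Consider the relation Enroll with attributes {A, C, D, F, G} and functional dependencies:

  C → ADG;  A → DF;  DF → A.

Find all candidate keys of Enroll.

Attribute C never appears on the right-hand side of any dependency, so C must belong to every candidate key.
{C}⁺ = {A, C, D, F, G}, which is all of the schema, so {C} is the only candidate key.

{C}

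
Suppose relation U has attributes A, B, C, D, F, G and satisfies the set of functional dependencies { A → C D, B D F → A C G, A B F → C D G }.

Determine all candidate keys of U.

Attributes B, F never appear on any right-hand side, so every candidate key must contain {B, F}.
{B, F}⁺ = {B, F}, which is not all of the schema, so we must add further attributes.
{A, B, F}⁺: A→CD adds C, D; BDF→ACG adds G → {A, B, C, D, F, G}.
{B, D, F}⁺: BDF→ACG adds A, C, G → {A, B, C, D, F, G}.

(A, B, F), (B, D, F)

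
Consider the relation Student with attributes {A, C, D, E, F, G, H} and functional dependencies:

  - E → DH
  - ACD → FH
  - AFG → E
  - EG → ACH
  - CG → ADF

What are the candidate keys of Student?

Attribute G never appears on the right-hand side of any dependency, so G must belong to every candidate key.
{G}⁺ = {G}, which is not all of the schema, so we must add further attributes.
{C, G}⁺: CG→ADF adds A, D, F; ACD→FH adds H; AFG→E adds E → {A, C, D, E, F, G, H}. Minimal: {G}⁺ = {G}; {C}⁺ = {C} — none reach the full schema.
{E, G}⁺: E→DH adds D, H; EG→ACH adds A, C; CG→ADF adds F → {A, C, D, E, F, G, H}. Minimal: {G}⁺ = {G}; {E}⁺ = {D, E, H} — none reach the full schema.
{A, F, G}⁺: AFG→E adds E; EG→ACH adds C, H; CG→ADF adds D → {A, C, D, E, F, G, H}. Minimal: {F, G}⁺ = {F, G}; {A, G}⁺ = {A, G}; {A, F}⁺ = {A, F} — none reach the full schema.

{C, G}, {E, G}, {A, F, G}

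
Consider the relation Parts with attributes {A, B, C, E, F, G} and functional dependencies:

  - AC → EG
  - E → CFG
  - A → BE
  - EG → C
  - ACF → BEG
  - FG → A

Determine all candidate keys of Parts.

(A), (E), (F, G)

{A}⁺: A→BE adds B, E; E→CFG adds C, F, G → {A, B, C, E, F, G}.
{E}⁺: E→CFG adds C, F, G; FG→A adds A; A→BE adds B → {A, B, C, E, F, G}.
{F, G}⁺: FG→A adds A; A→BE adds B, E; EG→C adds C → {A, B, C, E, F, G}.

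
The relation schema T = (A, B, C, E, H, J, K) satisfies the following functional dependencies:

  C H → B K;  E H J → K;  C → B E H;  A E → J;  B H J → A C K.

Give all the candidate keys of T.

{A, C}, {C, J}, {B, H, J}, {A, B, E, H}

{A, C}⁺: C→BEH adds B, E, H; AE→J adds J; BHJ→ACK adds K → {A, B, C, E, H, J, K}. Minimal: {C}⁺ = {B, C, E, H, K}; {A}⁺ = {A} — none reach the full schema.
{C, J}⁺: C→BEH adds B, E, H; BHJ→ACK adds A, K → {A, B, C, E, H, J, K}. Minimal: {J}⁺ = {J}; {C}⁺ = {B, C, E, H, K} — none reach the full schema.
{B, H, J}⁺: BHJ→ACK adds A, C, K; C→BEH adds E → {A, B, C, E, H, J, K}. Minimal: {H, J}⁺ = {H, J}; {B, J}⁺ = {B, J}; {B, H}⁺ = {B, H} — none reach the full schema.
{A, B, E, H}⁺: AE→J adds J; BHJ→ACK adds C, K → {A, B, C, E, H, J, K}. Minimal: {B, E, H}⁺ = {B, E, H}; {A, E, H}⁺ = {A, E, H, J, K}; {A, B, H}⁺ = {A, B, H}; … — none reach the full schema.
Any other superkey contains one of these as a subset, so there are no further candidate keys.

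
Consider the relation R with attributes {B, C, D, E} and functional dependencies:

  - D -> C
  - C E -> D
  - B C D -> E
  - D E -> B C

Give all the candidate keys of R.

{B, D}; {C, E}; {D, E}

{B, D}⁺: D→C adds C; BCD→E adds E → {B, C, D, E}. Minimal: {D}⁺ = {C, D}; {B}⁺ = {B} — none reach the full schema.
{C, E}⁺: CE→D adds D; DE→BC adds B → {B, C, D, E}. Minimal: {E}⁺ = {E}; {C}⁺ = {C} — none reach the full schema.
{D, E}⁺: D→C adds C; DE→BC adds B → {B, C, D, E}. Minimal: {E}⁺ = {E}; {D}⁺ = {C, D} — none reach the full schema.
Any other superkey contains one of these as a subset, so there are no further candidate keys.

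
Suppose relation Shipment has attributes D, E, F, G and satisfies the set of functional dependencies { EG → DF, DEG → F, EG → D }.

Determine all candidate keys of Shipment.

{E, G}⁺: EG→DF adds D, F → {D, E, F, G}.
No other minimal superkey exists.

{E, G}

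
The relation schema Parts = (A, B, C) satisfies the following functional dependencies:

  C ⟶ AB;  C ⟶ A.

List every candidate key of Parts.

C

Attribute C never appears on the right-hand side of any dependency, so C must belong to every candidate key.
{C}⁺ = {A, B, C}, which is all of the schema, so {C} is the only candidate key.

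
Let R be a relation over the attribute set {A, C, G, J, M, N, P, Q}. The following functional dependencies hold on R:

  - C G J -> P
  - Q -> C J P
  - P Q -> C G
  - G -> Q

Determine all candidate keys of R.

{A, G, M, N}⁺: G→Q adds Q; Q→CJP adds C, J, P → {A, C, G, J, M, N, P, Q}. Minimal: {G, M, N}⁺ = {C, G, J, M, N, P, Q}; {A, M, N}⁺ = {A, M, N}; {A, G, N}⁺ = {A, C, G, J, N, P, Q}; … — none reach the full schema.
{A, M, N, Q}⁺: Q→CJP adds C, J, P; PQ→CG adds G → {A, C, G, J, M, N, P, Q}. Minimal: {M, N, Q}⁺ = {C, G, J, M, N, P, Q}; {A, N, Q}⁺ = {A, C, G, J, N, P, Q}; {A, M, Q}⁺ = {A, C, G, J, M, P, Q}; … — none reach the full schema.

{A, G, M, N}, {A, M, N, Q}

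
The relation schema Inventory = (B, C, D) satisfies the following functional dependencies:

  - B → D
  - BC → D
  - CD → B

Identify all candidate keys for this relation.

Attribute C never appears on the right-hand side of any dependency, so C must belong to every candidate key.
{C}⁺ = {C}, which is not all of the schema, so we must add further attributes.
{B, C}⁺: B→D adds D → {B, C, D}. Minimal: {C}⁺ = {C}; {B}⁺ = {B, D} — none reach the full schema.
{C, D}⁺: CD→B adds B → {B, C, D}. Minimal: {D}⁺ = {D}; {C}⁺ = {C} — none reach the full schema.
Any other superkey contains one of these as a subset, so there are no further candidate keys.

(B, C), (C, D)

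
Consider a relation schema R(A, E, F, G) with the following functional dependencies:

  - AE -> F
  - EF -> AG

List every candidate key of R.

Attribute E never appears on the right-hand side of any dependency, so E must belong to every candidate key.
{E}⁺ = {E}, which is not all of the schema, so we must add further attributes.
{A, E}⁺: AE→F adds F; EF→AG adds G → {A, E, F, G}. Minimal: {E}⁺ = {E}; {A}⁺ = {A} — none reach the full schema.
{E, F}⁺: EF→AG adds A, G → {A, E, F, G}. Minimal: {F}⁺ = {F}; {E}⁺ = {E} — none reach the full schema.
Any other superkey contains one of these as a subset, so there are no further candidate keys.

(A, E), (E, F)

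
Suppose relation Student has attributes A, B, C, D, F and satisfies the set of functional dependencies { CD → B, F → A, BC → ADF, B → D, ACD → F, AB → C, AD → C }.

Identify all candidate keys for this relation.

{A, B}⁺: B→D adds D; AB→C adds C; BC→ADF adds F → {A, B, C, D, F}.
{A, D}⁺: AD→C adds C; CD→B adds B; BC→ADF adds F → {A, B, C, D, F}.
{B, C}⁺: BC→ADF adds A, D, F → {A, B, C, D, F}.
{B, F}⁺: F→A adds A; B→D adds D; AB→C adds C → {A, B, C, D, F}.
{C, D}⁺: CD→B adds B; BC→ADF adds A, F → {A, B, C, D, F}.
{D, F}⁺: F→A adds A; AD→C adds C; CD→B adds B → {A, B, C, D, F}.
Any other superkey contains one of these as a subset, so there are no further candidate keys.

{A, B}, {A, D}, {B, C}, {B, F}, {C, D}, {D, F}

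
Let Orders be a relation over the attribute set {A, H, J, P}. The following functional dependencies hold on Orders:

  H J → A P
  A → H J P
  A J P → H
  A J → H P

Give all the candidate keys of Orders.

(A), (H, J)

{A}⁺: A→HJP adds H, J, P → {A, H, J, P}.
{H, J}⁺: HJ→AP adds A, P → {A, H, J, P}. Minimal: {J}⁺ = {J}; {H}⁺ = {H} — none reach the full schema.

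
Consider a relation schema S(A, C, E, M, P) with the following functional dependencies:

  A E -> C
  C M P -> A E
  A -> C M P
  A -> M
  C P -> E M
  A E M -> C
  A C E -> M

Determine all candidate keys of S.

{A}⁺: A→CMP adds C, M, P; CP→EM adds E → {A, C, E, M, P}.
{C, P}⁺: CP→EM adds E, M; CMP→AE adds A → {A, C, E, M, P}. Minimal: {P}⁺ = {P}; {C}⁺ = {C} — none reach the full schema.

A; CP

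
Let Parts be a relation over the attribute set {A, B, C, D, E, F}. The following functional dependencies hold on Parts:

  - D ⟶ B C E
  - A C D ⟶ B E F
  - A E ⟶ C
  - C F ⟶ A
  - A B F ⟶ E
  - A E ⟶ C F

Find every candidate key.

Attribute D never appears on the right-hand side of any dependency, so D must belong to every candidate key.
{D}⁺ = {B, C, D, E}, which is not all of the schema, so we must add further attributes.
{A, D}⁺: D→BCE adds B, C, E; ACD→BEF adds F → {A, B, C, D, E, F}.
{D, F}⁺: D→BCE adds B, C, E; CF→A adds A → {A, B, C, D, E, F}.

(A, D), (D, F)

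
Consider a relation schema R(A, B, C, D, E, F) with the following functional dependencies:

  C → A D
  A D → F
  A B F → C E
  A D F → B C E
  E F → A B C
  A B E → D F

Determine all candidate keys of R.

{C}⁺: C→AD adds A, D; AD→F adds F; ADF→BCE adds B, E → {A, B, C, D, E, F}.
{A, D}⁺: AD→F adds F; ADF→BCE adds B, C, E → {A, B, C, D, E, F}.
{E, F}⁺: EF→ABC adds A, B, C; ABE→DF adds D → {A, B, C, D, E, F}.
{A, B, E}⁺: ABE→DF adds D, F; ABF→CE adds C → {A, B, C, D, E, F}.
{A, B, F}⁺: ABF→CE adds C, E; ABE→DF adds D → {A, B, C, D, E, F}.

{C}; {A, D}; {E, F}; {A, B, E}; {A, B, F}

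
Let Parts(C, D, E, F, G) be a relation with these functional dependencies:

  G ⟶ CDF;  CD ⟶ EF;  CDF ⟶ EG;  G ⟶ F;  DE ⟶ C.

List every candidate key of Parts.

{G}; {C, D}; {D, E}

{G}⁺: G→CDF adds C, D, F; CD→EF adds E → {C, D, E, F, G}.
{C, D}⁺: CD→EF adds E, F; CDF→EG adds G → {C, D, E, F, G}. Minimal: {D}⁺ = {D}; {C}⁺ = {C} — none reach the full schema.
{D, E}⁺: DE→C adds C; CD→EF adds F; CDF→EG adds G → {C, D, E, F, G}. Minimal: {E}⁺ = {E}; {D}⁺ = {D} — none reach the full schema.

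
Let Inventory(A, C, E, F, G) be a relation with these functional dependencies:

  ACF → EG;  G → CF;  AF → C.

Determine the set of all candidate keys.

Attribute A never appears on the right-hand side of any dependency, so A must belong to every candidate key.
{A}⁺ = {A}, which is not all of the schema, so we must add further attributes.
{A, F}⁺: AF→C adds C; ACF→EG adds E, G → {A, C, E, F, G}. Minimal: {F}⁺ = {F}; {A}⁺ = {A} — none reach the full schema.
{A, G}⁺: G→CF adds C, F; ACF→EG adds E → {A, C, E, F, G}. Minimal: {G}⁺ = {C, F, G}; {A}⁺ = {A} — none reach the full schema.
Any other superkey contains one of these as a subset, so there are no further candidate keys.

{A, F}, {A, G}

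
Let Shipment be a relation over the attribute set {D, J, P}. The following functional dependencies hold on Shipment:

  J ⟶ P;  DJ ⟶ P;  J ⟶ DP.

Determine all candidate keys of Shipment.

Attribute J never appears on the right-hand side of any dependency, so J must belong to every candidate key.
{J}⁺ = {D, J, P}, which is all of the schema, so {J} is the only candidate key.

J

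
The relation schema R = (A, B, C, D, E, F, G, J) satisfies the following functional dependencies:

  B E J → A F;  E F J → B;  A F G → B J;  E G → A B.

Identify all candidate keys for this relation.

{C, D, E, F, G}; {C, D, E, G, J}

Attributes C, D, E, G never appear on any right-hand side, so every candidate key must contain {C, D, E, G}.
{C, D, E, G}⁺ = {A, B, C, D, E, G}, which is not all of the schema, so we must add further attributes.
{C, D, E, F, G}⁺: EG→AB adds A, B; AFG→BJ adds J → {A, B, C, D, E, F, G, J}.
{C, D, E, G, J}⁺: EG→AB adds A, B; BEJ→AF adds F → {A, B, C, D, E, F, G, J}.
Any other superkey contains one of these as a subset, so there are no further candidate keys.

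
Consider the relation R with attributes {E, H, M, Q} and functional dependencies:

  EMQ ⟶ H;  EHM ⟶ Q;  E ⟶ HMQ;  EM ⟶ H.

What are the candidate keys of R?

{E}

{E}⁺: E→HMQ adds H, M, Q → {E, H, M, Q}.
No other minimal superkey exists.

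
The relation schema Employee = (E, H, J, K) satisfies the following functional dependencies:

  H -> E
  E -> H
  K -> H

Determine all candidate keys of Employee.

{J, K}

{J, K}⁺: K→H adds H; H→E adds E → {E, H, J, K}. Minimal: {K}⁺ = {E, H, K}; {J}⁺ = {J} — none reach the full schema.
No other minimal superkey exists.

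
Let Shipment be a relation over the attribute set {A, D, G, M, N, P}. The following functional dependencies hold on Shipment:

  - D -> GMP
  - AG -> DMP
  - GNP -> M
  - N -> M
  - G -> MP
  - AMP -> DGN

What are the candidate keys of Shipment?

Attribute A never appears on the right-hand side of any dependency, so A must belong to every candidate key.
{A}⁺ = {A}, which is not all of the schema, so we must add further attributes.
{A, D}⁺: D→GMP adds G, M, P; AMP→DGN adds N → {A, D, G, M, N, P}. Minimal: {D}⁺ = {D, G, M, P}; {A}⁺ = {A} — none reach the full schema.
{A, G}⁺: AG→DMP adds D, M, P; AMP→DGN adds N → {A, D, G, M, N, P}. Minimal: {G}⁺ = {G, M, P}; {A}⁺ = {A} — none reach the full schema.
{A, M, P}⁺: AMP→DGN adds D, G, N → {A, D, G, M, N, P}. Minimal: {M, P}⁺ = {M, P}; {A, P}⁺ = {A, P}; {A, M}⁺ = {A, M} — none reach the full schema.
{A, N, P}⁺: N→M adds M; AMP→DGN adds D, G → {A, D, G, M, N, P}. Minimal: {N, P}⁺ = {M, N, P}; {A, P}⁺ = {A, P}; {A, N}⁺ = {A, M, N} — none reach the full schema.

{A, D}, {A, G}, {A, M, P}, {A, N, P}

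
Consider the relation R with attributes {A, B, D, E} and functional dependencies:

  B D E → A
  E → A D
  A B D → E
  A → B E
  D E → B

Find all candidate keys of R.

{A}, {E}

{A}⁺: A→BE adds B, E; E→AD adds D → {A, B, D, E}.
{E}⁺: E→AD adds A, D; A→BE adds B → {A, B, D, E}.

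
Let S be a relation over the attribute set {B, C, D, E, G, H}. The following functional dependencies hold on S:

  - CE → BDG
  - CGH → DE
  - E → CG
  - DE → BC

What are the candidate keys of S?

{E, H}⁺: E→CG adds C, G; CE→BDG adds B, D → {B, C, D, E, G, H}.
{C, G, H}⁺: CGH→DE adds D, E; DE→BC adds B → {B, C, D, E, G, H}.
Any other superkey contains one of these as a subset, so there are no further candidate keys.

{E, H}, {C, G, H}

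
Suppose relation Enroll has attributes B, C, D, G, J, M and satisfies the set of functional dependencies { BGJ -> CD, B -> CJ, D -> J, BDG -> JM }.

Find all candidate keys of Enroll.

{B, G}⁺: B→CJ adds C, J; BGJ→CD adds D; BDG→JM adds M → {B, C, D, G, J, M}.
No other minimal superkey exists.

{B, G}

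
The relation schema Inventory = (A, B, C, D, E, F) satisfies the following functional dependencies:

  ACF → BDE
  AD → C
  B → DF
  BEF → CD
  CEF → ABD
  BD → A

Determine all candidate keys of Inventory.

{B}⁺: B→DF adds D, F; BD→A adds A; AD→C adds C; ACF→BDE adds E → {A, B, C, D, E, F}.
{A, C, F}⁺: ACF→BDE adds B, D, E → {A, B, C, D, E, F}. Minimal: {C, F}⁺ = {C, F}; {A, F}⁺ = {A, F}; {A, C}⁺ = {A, C} — none reach the full schema.
{A, D, F}⁺: AD→C adds C; ACF→BDE adds B, E → {A, B, C, D, E, F}. Minimal: {D, F}⁺ = {D, F}; {A, F}⁺ = {A, F}; {A, D}⁺ = {A, C, D} — none reach the full schema.
{C, E, F}⁺: CEF→ABD adds A, B, D → {A, B, C, D, E, F}. Minimal: {E, F}⁺ = {E, F}; {C, F}⁺ = {C, F}; {C, E}⁺ = {C, E} — none reach the full schema.

{B}, {A, C, F}, {A, D, F}, {C, E, F}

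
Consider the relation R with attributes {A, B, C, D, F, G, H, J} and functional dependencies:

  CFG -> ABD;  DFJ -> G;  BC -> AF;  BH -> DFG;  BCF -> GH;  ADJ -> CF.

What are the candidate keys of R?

{A, D, J}, {B, C, J}, {A, B, H, J}, {C, D, F, J}, {C, F, G, J}

Attribute J never appears on the right-hand side of any dependency, so J must belong to every candidate key.
{J}⁺ = {J}, which is not all of the schema, so we must add further attributes.
{A, D, J}⁺: ADJ→CF adds C, F; DFJ→G adds G; CFG→ABD adds B; BCF→GH adds H → {A, B, C, D, F, G, H, J}.
{B, C, J}⁺: BC→AF adds A, F; BCF→GH adds G, H; CFG→ABD adds D → {A, B, C, D, F, G, H, J}.
{A, B, H, J}⁺: BH→DFG adds D, F, G; ADJ→CF adds C → {A, B, C, D, F, G, H, J}.
{C, D, F, J}⁺: DFJ→G adds G; CFG→ABD adds A, B; BCF→GH adds H → {A, B, C, D, F, G, H, J}.
{C, F, G, J}⁺: CFG→ABD adds A, B, D; BCF→GH adds H → {A, B, C, D, F, G, H, J}.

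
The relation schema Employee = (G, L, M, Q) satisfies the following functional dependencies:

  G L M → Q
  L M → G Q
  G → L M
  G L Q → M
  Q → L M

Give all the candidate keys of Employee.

{G}⁺: G→LM adds L, M; GLM→Q adds Q → {G, L, M, Q}.
{Q}⁺: Q→LM adds L, M; LM→GQ adds G → {G, L, M, Q}.
{L, M}⁺: LM→GQ adds G, Q → {G, L, M, Q}. Minimal: {M}⁺ = {M}; {L}⁺ = {L} — none reach the full schema.
Any other superkey contains one of these as a subset, so there are no further candidate keys.

(G), (Q), (L, M)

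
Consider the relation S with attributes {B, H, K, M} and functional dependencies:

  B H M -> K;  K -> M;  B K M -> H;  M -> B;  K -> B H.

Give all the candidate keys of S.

{K}⁺: K→M adds M; M→B adds B; K→BH adds H → {B, H, K, M}.
{H, M}⁺: M→B adds B; BHM→K adds K → {B, H, K, M}. Minimal: {M}⁺ = {B, M}; {H}⁺ = {H} — none reach the full schema.
Any other superkey contains one of these as a subset, so there are no further candidate keys.

(K); (H, M)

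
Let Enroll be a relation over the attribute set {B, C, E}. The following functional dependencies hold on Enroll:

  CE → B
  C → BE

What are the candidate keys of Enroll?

{C}

Attribute C never appears on the right-hand side of any dependency, so C must belong to every candidate key.
{C}⁺ = {B, C, E}, which is all of the schema, so {C} is the only candidate key.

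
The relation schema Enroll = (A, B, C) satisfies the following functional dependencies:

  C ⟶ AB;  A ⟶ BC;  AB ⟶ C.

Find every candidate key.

{A}⁺: A→BC adds B, C → {A, B, C}.
{C}⁺: C→AB adds A, B → {A, B, C}.

{A}, {C}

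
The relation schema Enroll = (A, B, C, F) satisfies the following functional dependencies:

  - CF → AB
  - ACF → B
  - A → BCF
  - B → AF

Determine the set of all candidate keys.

{A}⁺: A→BCF adds B, C, F → {A, B, C, F}.
{B}⁺: B→AF adds A, F; A→BCF adds C → {A, B, C, F}.
{C, F}⁺: CF→AB adds A, B → {A, B, C, F}. Minimal: {F}⁺ = {F}; {C}⁺ = {C} — none reach the full schema.

(A), (B), (C, F)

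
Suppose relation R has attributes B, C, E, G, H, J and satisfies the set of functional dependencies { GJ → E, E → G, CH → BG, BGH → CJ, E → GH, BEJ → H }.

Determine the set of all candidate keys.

{B, E}⁺: E→G adds G; E→GH adds H; BGH→CJ adds C, J → {B, C, E, G, H, J}.
{C, E}⁺: E→G adds G; E→GH adds H; CH→BG adds B; BGH→CJ adds J → {B, C, E, G, H, J}.
{C, H}⁺: CH→BG adds B, G; BGH→CJ adds J; GJ→E adds E → {B, C, E, G, H, J}.
{B, G, H}⁺: BGH→CJ adds C, J; GJ→E adds E → {B, C, E, G, H, J}.
{B, G, J}⁺: GJ→E adds E; E→GH adds H; BGH→CJ adds C → {B, C, E, G, H, J}.
{C, G, J}⁺: GJ→E adds E; E→GH adds H; CH→BG adds B → {B, C, E, G, H, J}.
Any other superkey contains one of these as a subset, so there are no further candidate keys.

(B, E), (C, E), (C, H), (B, G, H), (B, G, J), (C, G, J)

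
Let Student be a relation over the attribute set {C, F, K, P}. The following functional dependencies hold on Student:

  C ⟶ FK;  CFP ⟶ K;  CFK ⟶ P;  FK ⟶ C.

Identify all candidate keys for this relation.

{C}, {F, K}

{C}⁺: C→FK adds F, K; CFK→P adds P → {C, F, K, P}.
{F, K}⁺: FK→C adds C; CFK→P adds P → {C, F, K, P}. Minimal: {K}⁺ = {K}; {F}⁺ = {F} — none reach the full schema.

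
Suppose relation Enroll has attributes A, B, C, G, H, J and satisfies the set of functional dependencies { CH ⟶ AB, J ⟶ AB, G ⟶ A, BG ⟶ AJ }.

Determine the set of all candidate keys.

(C, G, H)

Attributes C, G, H never appear on any right-hand side, so every candidate key must contain {C, G, H}.
{C, G, H}⁺ = {A, B, C, G, H, J}, which is all of the schema, so {C, G, H} is the only candidate key.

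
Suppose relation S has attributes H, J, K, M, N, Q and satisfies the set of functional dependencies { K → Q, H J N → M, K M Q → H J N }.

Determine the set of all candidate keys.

Attribute K never appears on the right-hand side of any dependency, so K must belong to every candidate key.
{K}⁺ = {K, Q}, which is not all of the schema, so we must add further attributes.
{K, M}⁺: K→Q adds Q; KMQ→HJN adds H, J, N → {H, J, K, M, N, Q}. Minimal: {M}⁺ = {M}; {K}⁺ = {K, Q} — none reach the full schema.
{H, J, K, N}⁺: K→Q adds Q; HJN→M adds M → {H, J, K, M, N, Q}. Minimal: {J, K, N}⁺ = {J, K, N, Q}; {H, K, N}⁺ = {H, K, N, Q}; {H, J, N}⁺ = {H, J, M, N}; … — none reach the full schema.

{K, M}, {H, J, K, N}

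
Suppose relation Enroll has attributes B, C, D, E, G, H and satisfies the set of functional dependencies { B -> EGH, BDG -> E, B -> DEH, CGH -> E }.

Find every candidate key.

Attributes B, C never appear on any right-hand side, so every candidate key must contain {B, C}.
{B, C}⁺ = {B, C, D, E, G, H}, which is all of the schema, so {B, C} is the only candidate key.

{B, C}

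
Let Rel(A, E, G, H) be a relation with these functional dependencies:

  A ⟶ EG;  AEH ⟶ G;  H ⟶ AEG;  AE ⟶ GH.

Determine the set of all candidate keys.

(A), (H)

{A}⁺: A→EG adds E, G; AE→GH adds H → {A, E, G, H}.
{H}⁺: H→AEG adds A, E, G → {A, E, G, H}.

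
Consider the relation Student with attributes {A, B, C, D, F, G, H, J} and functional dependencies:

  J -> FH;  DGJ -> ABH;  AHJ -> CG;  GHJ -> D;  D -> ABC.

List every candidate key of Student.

{A, J}, {D, J}, {G, J}

Attribute J never appears on the right-hand side of any dependency, so J must belong to every candidate key.
{J}⁺ = {F, H, J}, which is not all of the schema, so we must add further attributes.
{A, J}⁺: J→FH adds F, H; AHJ→CG adds C, G; GHJ→D adds D; D→ABC adds B → {A, B, C, D, F, G, H, J}. Minimal: {J}⁺ = {F, H, J}; {A}⁺ = {A} — none reach the full schema.
{D, J}⁺: J→FH adds F, H; D→ABC adds A, B, C; AHJ→CG adds G → {A, B, C, D, F, G, H, J}. Minimal: {J}⁺ = {F, H, J}; {D}⁺ = {A, B, C, D} — none reach the full schema.
{G, J}⁺: J→FH adds F, H; GHJ→D adds D; D→ABC adds A, B, C → {A, B, C, D, F, G, H, J}. Minimal: {J}⁺ = {F, H, J}; {G}⁺ = {G} — none reach the full schema.
Any other superkey contains one of these as a subset, so there are no further candidate keys.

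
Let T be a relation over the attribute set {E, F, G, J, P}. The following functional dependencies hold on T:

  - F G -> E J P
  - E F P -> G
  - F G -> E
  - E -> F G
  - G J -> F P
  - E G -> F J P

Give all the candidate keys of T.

{E}; {F, G}; {G, J}

{E}⁺: E→FG adds F, G; EG→FJP adds J, P → {E, F, G, J, P}.
{F, G}⁺: FG→EJP adds E, J, P → {E, F, G, J, P}.
{G, J}⁺: GJ→FP adds F, P; FG→EJP adds E → {E, F, G, J, P}.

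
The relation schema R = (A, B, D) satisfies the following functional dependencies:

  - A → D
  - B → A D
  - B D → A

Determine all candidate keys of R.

Attribute B never appears on the right-hand side of any dependency, so B must belong to every candidate key.
{B}⁺ = {A, B, D}, which is all of the schema, so {B} is the only candidate key.

{B}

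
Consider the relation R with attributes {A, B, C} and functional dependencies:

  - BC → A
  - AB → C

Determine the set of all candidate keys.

Attribute B never appears on the right-hand side of any dependency, so B must belong to every candidate key.
{B}⁺ = {B}, which is not all of the schema, so we must add further attributes.
{A, B}⁺: AB→C adds C → {A, B, C}. Minimal: {B}⁺ = {B}; {A}⁺ = {A} — none reach the full schema.
{B, C}⁺: BC→A adds A → {A, B, C}. Minimal: {C}⁺ = {C}; {B}⁺ = {B} — none reach the full schema.

{A, B}, {B, C}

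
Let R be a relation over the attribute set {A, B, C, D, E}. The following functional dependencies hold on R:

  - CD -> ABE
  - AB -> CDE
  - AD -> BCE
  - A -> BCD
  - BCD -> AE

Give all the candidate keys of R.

{A}; {C, D}

{A}⁺: A→BCD adds B, C, D; BCD→AE adds E → {A, B, C, D, E}.
{C, D}⁺: CD→ABE adds A, B, E → {A, B, C, D, E}.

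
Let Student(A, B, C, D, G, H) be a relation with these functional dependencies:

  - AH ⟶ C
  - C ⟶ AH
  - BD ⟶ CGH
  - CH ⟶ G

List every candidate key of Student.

Attributes B, D never appear on any right-hand side, so every candidate key must contain {B, D}.
{B, D}⁺ = {A, B, C, D, G, H}, which is all of the schema, so {B, D} is the only candidate key.

{B, D}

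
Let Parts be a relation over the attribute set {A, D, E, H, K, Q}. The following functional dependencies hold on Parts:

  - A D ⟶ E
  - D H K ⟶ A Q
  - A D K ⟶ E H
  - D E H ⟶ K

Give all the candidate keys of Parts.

Attribute D never appears on the right-hand side of any dependency, so D must belong to every candidate key.
{D}⁺ = {D}, which is not all of the schema, so we must add further attributes.
{A, D, H}⁺: AD→E adds E; DEH→K adds K; DHK→AQ adds Q → {A, D, E, H, K, Q}. Minimal: {D, H}⁺ = {D, H}; {A, H}⁺ = {A, H}; {A, D}⁺ = {A, D, E} — none reach the full schema.
{A, D, K}⁺: AD→E adds E; ADK→EH adds H; DHK→AQ adds Q → {A, D, E, H, K, Q}. Minimal: {D, K}⁺ = {D, K}; {A, K}⁺ = {A, K}; {A, D}⁺ = {A, D, E} — none reach the full schema.
{D, E, H}⁺: DEH→K adds K; DHK→AQ adds A, Q → {A, D, E, H, K, Q}. Minimal: {E, H}⁺ = {E, H}; {D, H}⁺ = {D, H}; {D, E}⁺ = {D, E} — none reach the full schema.
{D, H, K}⁺: DHK→AQ adds A, Q; ADK→EH adds E → {A, D, E, H, K, Q}. Minimal: {H, K}⁺ = {H, K}; {D, K}⁺ = {D, K}; {D, H}⁺ = {D, H} — none reach the full schema.
Any other superkey contains one of these as a subset, so there are no further candidate keys.

(A, D, H); (A, D, K); (D, E, H); (D, H, K)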